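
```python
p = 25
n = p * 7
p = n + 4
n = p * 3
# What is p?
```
Trace:
  p=25
  p=25, n=175
  p=179, n=175
  p=179, n=537

Final answer: 179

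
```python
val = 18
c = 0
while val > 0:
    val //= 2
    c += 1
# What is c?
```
Trace:
  val=18
  val=18, c=0
  val=9, c=1
  val=4, c=2
  val=2, c=3
  val=1, c=4
  val=0, c=5

Final answer: 5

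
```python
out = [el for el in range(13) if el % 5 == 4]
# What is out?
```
Trace:
  el=0
  el=1
  el=2
  el=3
  el=4
  el=5
  el=6
  el=7
  el=8
  el=9
  el=10
  el=11
  el=12
  out=[4, 9]

Final answer: [4, 9]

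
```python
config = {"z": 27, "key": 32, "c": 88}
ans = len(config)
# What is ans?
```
Trace:
  config={'z': 27, 'key': 32, 'c': 88}
  config={'z': 27, 'key': 32, 'c': 88}, ans=3

Final answer: 3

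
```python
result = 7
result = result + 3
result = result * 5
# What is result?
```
Trace:
  result=7
  result=10
  result=50

Final answer: 50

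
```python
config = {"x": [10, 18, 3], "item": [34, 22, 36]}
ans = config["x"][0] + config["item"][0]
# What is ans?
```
Trace:
  config={'x': [10, 18, 3], 'item': [34, 22, 36]}
  config={'x': [10, 18, 3], 'item': [34, 22, 36]}, ans=44

Final answer: 44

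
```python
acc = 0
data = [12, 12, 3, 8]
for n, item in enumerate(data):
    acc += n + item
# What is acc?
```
Trace:
  acc=0
  acc=12, n=0, item=12
  acc=25, n=1, item=12
  acc=30, n=2, item=3
  acc=41, n=3, item=8

Final answer: 41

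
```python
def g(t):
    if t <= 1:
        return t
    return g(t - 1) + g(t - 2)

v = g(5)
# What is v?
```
Call trace (a repeated sub-call is expanded the first time; later identical calls just restate its return value):
g(t=5)
  g(t=4)
    g(t=3)
      g(t=2)
        g(t=1)
        -> return 1
        g(t=0)
        -> return 0
      -> return 1
      g(t=1)
      -> return 1
    -> return 2
    g(t=2) -> return 1  (same call as traced above)
  -> return 3
  g(t=3) -> return 2  (same call as traced above)
-> return 5

Final answer: 5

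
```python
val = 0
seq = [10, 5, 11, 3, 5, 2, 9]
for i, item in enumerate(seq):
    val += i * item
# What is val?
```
Trace:
  val=0
  val=0, i=0, item=10
  val=5, i=1, item=5
  val=27, i=2, item=11
  val=36, i=3, item=3
  val=56, i=4, item=5
  val=66, i=5, item=2
  val=120, i=6, item=9

Final answer: 120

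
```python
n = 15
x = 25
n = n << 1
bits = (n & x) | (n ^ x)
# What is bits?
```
Trace:
  n=15
  n=15, x=25
  n=30, x=25
  n=30, x=25, bits=31

Final answer: 31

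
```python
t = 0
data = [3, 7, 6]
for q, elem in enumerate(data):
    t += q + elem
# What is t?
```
Trace:
  t=0
  t=3, q=0, elem=3
  t=11, q=1, elem=7
  t=19, q=2, elem=6

Final answer: 19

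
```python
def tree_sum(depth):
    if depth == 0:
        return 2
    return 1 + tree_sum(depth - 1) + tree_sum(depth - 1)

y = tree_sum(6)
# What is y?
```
Call trace (a repeated sub-call is expanded the first time; later identical calls just restate its return value):
tree_sum(depth=6)
  tree_sum(depth=5)
    tree_sum(depth=4)
      tree_sum(depth=3)
        tree_sum(depth=2)
          tree_sum(depth=1)
            tree_sum(depth=0)
            -> return 2
            tree_sum(depth=0)
            -> return 2
          -> return 5
          tree_sum(depth=1) -> return 5  (same call as traced above)
        -> return 11
        tree_sum(depth=2) -> return 11  (same call as traced above)
      -> return 23
      tree_sum(depth=3) -> return 23  (same call as traced above)
    -> return 47
    tree_sum(depth=4) -> return 47  (same call as traced above)
  -> return 95
  tree_sum(depth=5) -> return 95  (same call as traced above)
-> return 191

Final answer: 191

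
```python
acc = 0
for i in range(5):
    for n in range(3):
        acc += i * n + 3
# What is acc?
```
Trace:
  acc=0
  acc=3, i=0, n=0
  acc=6, i=0, n=1
  acc=9, i=0, n=2
  acc=12, i=1, n=0
  acc=16, i=1, n=1
  acc=21, i=1, n=2
  acc=24, i=2, n=0
  acc=29, i=2, n=1
  acc=36, i=2, n=2
  acc=39, i=3, n=0
  acc=45, i=3, n=1
  acc=54, i=3, n=2
  acc=57, i=4, n=0
  acc=64, i=4, n=1
  acc=75, i=4, n=2

Final answer: 75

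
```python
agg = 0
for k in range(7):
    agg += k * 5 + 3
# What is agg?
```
Trace:
  agg=0
  agg=3, k=0
  agg=11, k=1
  agg=24, k=2
  agg=42, k=3
  agg=65, k=4
  agg=93, k=5
  agg=126, k=6

Final answer: 126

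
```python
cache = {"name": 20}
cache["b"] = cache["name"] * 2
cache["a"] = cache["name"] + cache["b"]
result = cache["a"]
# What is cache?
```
Trace:
  cache={'name': 20}
  cache={'name': 20, 'b': 40}
  cache={'name': 20, 'b': 40, 'a': 60}
  cache={'name': 20, 'b': 40, 'a': 60}, result=60

Final answer: {'name': 20, 'b': 40, 'a': 60}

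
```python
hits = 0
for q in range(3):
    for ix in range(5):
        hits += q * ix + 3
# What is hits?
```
Trace:
  hits=0
  hits=3, q=0, ix=0
  hits=6, q=0, ix=1
  hits=9, q=0, ix=2
  hits=12, q=0, ix=3
  hits=15, q=0, ix=4
  hits=18, q=1, ix=0
  hits=22, q=1, ix=1
  hits=27, q=1, ix=2
  hits=33, q=1, ix=3
  hits=40, q=1, ix=4
  hits=43, q=2, ix=0
  hits=48, q=2, ix=1
  hits=55, q=2, ix=2
  hits=64, q=2, ix=3
  hits=75, q=2, ix=4

Final answer: 75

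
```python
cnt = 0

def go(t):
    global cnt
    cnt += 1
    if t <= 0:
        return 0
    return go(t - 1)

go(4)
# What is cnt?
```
Call trace:
go(t=4)
  go(t=3)
    go(t=2)
      go(t=1)
        go(t=0)
        -> return 0
      -> return 0
    -> return 0
  -> return 0
-> return 0

cnt is incremented once per call. go is entered once for each t = 4, 3, 2, 1, 0 (the t <= 0 call returns without recursing), i.e. 4 + 1 calls.
cnt = 5

Final answer: 5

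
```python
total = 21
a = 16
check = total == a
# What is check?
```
Trace:
  total=21
  total=21, a=16
  total=21, a=16, check=False

Final answer: False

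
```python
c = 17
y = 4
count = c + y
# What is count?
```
Trace:
  c=17
  c=17, y=4
  c=17, y=4, count=21

Final answer: 21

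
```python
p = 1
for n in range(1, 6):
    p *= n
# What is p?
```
Trace:
  p=1
  p=1, n=1
  p=2, n=2
  p=6, n=3
  p=24, n=4
  p=120, n=5

Final answer: 120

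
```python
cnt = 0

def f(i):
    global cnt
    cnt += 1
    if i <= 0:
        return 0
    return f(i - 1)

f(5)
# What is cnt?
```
Call trace:
f(i=5)
  f(i=4)
    f(i=3)
      f(i=2)
        f(i=1)
          f(i=0)
          -> return 0
        -> return 0
      -> return 0
    -> return 0
  -> return 0
-> return 0

cnt is incremented once per call. f is entered once for each i = 5, 4, 3, 2, 1, 0 (the i <= 0 call returns without recursing), i.e. 5 + 1 calls.
cnt = 6

Final answer: 6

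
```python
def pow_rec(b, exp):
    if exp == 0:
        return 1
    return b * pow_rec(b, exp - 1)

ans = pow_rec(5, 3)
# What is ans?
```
Call trace:
pow_rec(b=5, exp=3)
  pow_rec(b=5, exp=2)
    pow_rec(b=5, exp=1)
      pow_rec(b=5, exp=0)
      -> return 1
    -> return 5
  -> return 25
-> return 125

Final answer: 125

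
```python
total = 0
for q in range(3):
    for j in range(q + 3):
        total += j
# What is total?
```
Trace:
  total=0
  total=0, q=0, j=0
  total=1, q=0, j=1
  total=3, q=0, j=2
  total=3, q=1, j=0
  total=4, q=1, j=1
  total=6, q=1, j=2
  total=9, q=1, j=3
  total=9, q=2, j=0
  total=10, q=2, j=1
  total=12, q=2, j=2
  total=15, q=2, j=3
  total=19, q=2, j=4

Final answer: 19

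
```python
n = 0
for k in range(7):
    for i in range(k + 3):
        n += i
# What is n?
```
Trace:
  n=0
  n=0, k=0, i=0
  n=1, k=0, i=1
  n=3, k=0, i=2
  n=3, k=1, i=0
  n=4, k=1, i=1
  n=6, k=1, i=2
  n=9, k=1, i=3
  n=9, k=2, i=0
  n=10, k=2, i=1
  n=12, k=2, i=2
  n=15, k=2, i=3
  n=19, k=2, i=4
  n=19, k=3, i=0
  n=20, k=3, i=1
  n=22, k=3, i=2
  n=25, k=3, i=3
  n=29, k=3, i=4
  n=34, k=3, i=5
  n=34, k=4, i=0
  n=35, k=4, i=1
  n=37, k=4, i=2
  n=40, k=4, i=3
  n=44, k=4, i=4
  n=49, k=4, i=5
  n=55, k=4, i=6
  n=55, k=5, i=0
  n=56, k=5, i=1
  n=58, k=5, i=2
  n=61, k=5, i=3
  n=65, k=5, i=4
  n=70, k=5, i=5
  n=76, k=5, i=6
  n=83, k=5, i=7
  n=83, k=6, i=0
  n=84, k=6, i=1
  n=86, k=6, i=2
  n=89, k=6, i=3
  n=93, k=6, i=4
  n=98, k=6, i=5
  n=104, k=6, i=6
  n=111, k=6, i=7
  n=119, k=6, i=8

Final answer: 119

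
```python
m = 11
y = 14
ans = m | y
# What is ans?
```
Trace:
  m=11
  m=11, y=14
  m=11, y=14, ans=15

Final answer: 15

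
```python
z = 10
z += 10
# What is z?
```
Trace:
  z=10
  z=20

Final answer: 20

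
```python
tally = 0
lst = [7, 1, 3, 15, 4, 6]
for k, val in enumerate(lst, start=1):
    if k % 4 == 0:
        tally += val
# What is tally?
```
Trace:
  tally=0
  tally=0, k=1, val=7
  tally=0, k=2, val=1
  tally=0, k=3, val=3
  tally=15, k=4, val=15
  tally=15, k=5, val=4
  tally=15, k=6, val=6

Final answer: 15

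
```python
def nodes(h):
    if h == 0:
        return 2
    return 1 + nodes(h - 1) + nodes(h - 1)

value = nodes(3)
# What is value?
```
Call trace (a repeated sub-call is expanded the first time; later identical calls just restate its return value):
nodes(h=3)
  nodes(h=2)
    nodes(h=1)
      nodes(h=0)
      -> return 2
      nodes(h=0)
      -> return 2
    -> return 5
    nodes(h=1) -> return 5  (same call as traced above)
  -> return 11
  nodes(h=2) -> return 11  (same call as traced above)
-> return 23

Final answer: 23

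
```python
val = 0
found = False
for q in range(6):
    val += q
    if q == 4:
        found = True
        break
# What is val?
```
Trace:
  val=0
  val=0, found=False
  val=0, found=False, q=0
  val=1, found=False, q=1
  val=3, found=False, q=2
  val=6, found=False, q=3
  val=10, found=True, q=4

Final answer: 10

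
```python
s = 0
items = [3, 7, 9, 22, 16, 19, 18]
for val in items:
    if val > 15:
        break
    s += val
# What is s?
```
Trace:
  s=0
  s=3, val=3
  s=10, val=7
  s=19, val=9
  s=19, val=22

Final answer: 19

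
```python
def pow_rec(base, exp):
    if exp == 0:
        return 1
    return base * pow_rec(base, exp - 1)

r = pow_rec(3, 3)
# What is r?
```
Call trace:
pow_rec(base=3, exp=3)
  pow_rec(base=3, exp=2)
    pow_rec(base=3, exp=1)
      pow_rec(base=3, exp=0)
      -> return 1
    -> return 3
  -> return 9
-> return 27

Final answer: 27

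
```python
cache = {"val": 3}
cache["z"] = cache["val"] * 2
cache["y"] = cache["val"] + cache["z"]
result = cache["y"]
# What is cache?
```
Trace:
  cache={'val': 3}
  cache={'val': 3, 'z': 6}
  cache={'val': 3, 'z': 6, 'y': 9}
  cache={'val': 3, 'z': 6, 'y': 9}, result=9

Final answer: {'val': 3, 'z': 6, 'y': 9}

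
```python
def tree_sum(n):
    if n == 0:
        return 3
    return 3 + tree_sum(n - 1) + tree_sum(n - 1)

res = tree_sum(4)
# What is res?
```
Call trace (a repeated sub-call is expanded the first time; later identical calls just restate its return value):
tree_sum(n=4)
  tree_sum(n=3)
    tree_sum(n=2)
      tree_sum(n=1)
        tree_sum(n=0)
        -> return 3
        tree_sum(n=0)
        -> return 3
      -> return 9
      tree_sum(n=1) -> return 9  (same call as traced above)
    -> return 21
    tree_sum(n=2) -> return 21  (same call as traced above)
  -> return 45
  tree_sum(n=3) -> return 45  (same call as traced above)
-> return 93

Final answer: 93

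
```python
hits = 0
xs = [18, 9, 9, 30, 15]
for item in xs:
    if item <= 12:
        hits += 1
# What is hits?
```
Trace:
  hits=0
  hits=0, item=18
  hits=1, item=9
  hits=2, item=9
  hits=2, item=30
  hits=2, item=15

Final answer: 2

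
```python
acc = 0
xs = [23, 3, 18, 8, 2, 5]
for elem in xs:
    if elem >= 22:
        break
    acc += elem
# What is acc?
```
Trace:
  acc=0
  acc=0, elem=23

Final answer: 0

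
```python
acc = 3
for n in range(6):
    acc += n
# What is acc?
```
Trace:
  acc=3
  acc=3, n=0
  acc=4, n=1
  acc=6, n=2
  acc=9, n=3
  acc=13, n=4
  acc=18, n=5

Final answer: 18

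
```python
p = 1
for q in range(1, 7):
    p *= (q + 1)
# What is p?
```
Trace:
  p=1
  p=2, q=1
  p=6, q=2
  p=24, q=3
  p=120, q=4
  p=720, q=5
  p=5040, q=6

Final answer: 5040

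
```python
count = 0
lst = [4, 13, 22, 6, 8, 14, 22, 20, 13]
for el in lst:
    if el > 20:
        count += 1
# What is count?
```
Trace:
  count=0
  count=0, el=4
  count=0, el=13
  count=1, el=22
  count=1, el=6
  count=1, el=8
  count=1, el=14
  count=2, el=22
  count=2, el=20
  count=2, el=13

Final answer: 2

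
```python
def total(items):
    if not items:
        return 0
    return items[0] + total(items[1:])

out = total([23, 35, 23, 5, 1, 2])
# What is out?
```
Call trace:
total(items=[23, 35, 23, 5, 1, 2])
  total(items=[35, 23, 5, 1, 2])
    total(items=[23, 5, 1, 2])
      total(items=[5, 1, 2])
        total(items=[1, 2])
          total(items=[2])
            total(items=[])
            -> return 0
          -> return 2
        -> return 3
      -> return 8
    -> return 31
  -> return 66
-> return 89

Final answer: 89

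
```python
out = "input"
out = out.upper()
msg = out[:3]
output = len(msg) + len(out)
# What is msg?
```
Trace:
  out='input'
  out='INPUT'
  out='INPUT', msg='INP'
  out='INPUT', msg='INP', output=8

Final answer: 'INP'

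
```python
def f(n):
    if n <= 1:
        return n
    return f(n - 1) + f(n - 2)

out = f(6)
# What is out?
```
Call trace (a repeated sub-call is expanded the first time; later identical calls just restate its return value):
f(n=6)
  f(n=5)
    f(n=4)
      f(n=3)
        f(n=2)
          f(n=1)
          -> return 1
          f(n=0)
          -> return 0
        -> return 1
        f(n=1)
        -> return 1
      -> return 2
      f(n=2) -> return 1  (same call as traced above)
    -> return 3
    f(n=3) -> return 2  (same call as traced above)
  -> return 5
  f(n=4) -> return 3  (same call as traced above)
-> return 8

Final answer: 8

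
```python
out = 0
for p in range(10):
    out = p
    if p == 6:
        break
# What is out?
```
Trace:
  out=0
  out=0, p=0
  out=1, p=1
  out=2, p=2
  out=3, p=3
  out=4, p=4
  out=5, p=5
  out=6, p=6

Final answer: 6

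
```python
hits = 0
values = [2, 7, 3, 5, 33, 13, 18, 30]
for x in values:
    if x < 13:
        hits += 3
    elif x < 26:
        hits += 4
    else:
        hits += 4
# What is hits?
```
Trace:
  hits=0
  hits=3, x=2
  hits=6, x=7
  hits=9, x=3
  hits=12, x=5
  hits=16, x=33
  hits=20, x=13
  hits=24, x=18
  hits=28, x=30

Final answer: 28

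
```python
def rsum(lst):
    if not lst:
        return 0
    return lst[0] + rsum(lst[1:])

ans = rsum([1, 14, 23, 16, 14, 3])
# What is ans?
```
Call trace:
rsum(lst=[1, 14, 23, 16, 14, 3])
  rsum(lst=[14, 23, 16, 14, 3])
    rsum(lst=[23, 16, 14, 3])
      rsum(lst=[16, 14, 3])
        rsum(lst=[14, 3])
          rsum(lst=[3])
            rsum(lst=[])
            -> return 0
          -> return 3
        -> return 17
      -> return 33
    -> return 56
  -> return 70
-> return 71

Final answer: 71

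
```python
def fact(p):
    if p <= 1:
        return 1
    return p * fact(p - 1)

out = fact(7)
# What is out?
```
Call trace:
fact(p=7)
  fact(p=6)
    fact(p=5)
      fact(p=4)
        fact(p=3)
          fact(p=2)
            fact(p=1)
            -> return 1
          -> return 2
        -> return 6
      -> return 24
    -> return 120
  -> return 720
-> return 5040

Final answer: 5040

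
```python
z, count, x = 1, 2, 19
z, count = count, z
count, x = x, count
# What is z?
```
Trace:
  z=1, count=2, x=19
  z=2, count=1, x=19
  z=2, count=19, x=1

Final answer: 2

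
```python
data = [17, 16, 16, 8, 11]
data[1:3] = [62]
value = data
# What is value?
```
Trace:
  data=[17, 16, 16, 8, 11]
  data=[17, 62, 8, 11]
  data=[17, 62, 8, 11], value=[17, 62, 8, 11]

Final answer: [17, 62, 8, 11]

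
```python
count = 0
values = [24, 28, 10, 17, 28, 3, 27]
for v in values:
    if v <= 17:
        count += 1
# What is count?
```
Trace:
  count=0
  count=0, v=24
  count=0, v=28
  count=1, v=10
  count=2, v=17
  count=2, v=28
  count=3, v=3
  count=3, v=27

Final answer: 3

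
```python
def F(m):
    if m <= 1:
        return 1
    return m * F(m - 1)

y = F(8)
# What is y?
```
Call trace:
F(m=8)
  F(m=7)
    F(m=6)
      F(m=5)
        F(m=4)
          F(m=3)
            F(m=2)
              F(m=1)
              -> return 1
            -> return 2
          -> return 6
        -> return 24
      -> return 120
    -> return 720
  -> return 5040
-> return 40320

Final answer: 40320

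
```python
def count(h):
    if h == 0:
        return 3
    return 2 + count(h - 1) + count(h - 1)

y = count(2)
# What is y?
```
Call trace (a repeated sub-call is expanded the first time; later identical calls just restate its return value):
count(h=2)
  count(h=1)
    count(h=0)
    -> return 3
    count(h=0)
    -> return 3
  -> return 8
  count(h=1) -> return 8  (same call as traced above)
-> return 18

Final answer: 18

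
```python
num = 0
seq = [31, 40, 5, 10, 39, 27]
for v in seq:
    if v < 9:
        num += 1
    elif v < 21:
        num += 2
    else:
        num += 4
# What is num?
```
Trace:
  num=0
  num=4, v=31
  num=8, v=40
  num=9, v=5
  num=11, v=10
  num=15, v=39
  num=19, v=27

Final answer: 19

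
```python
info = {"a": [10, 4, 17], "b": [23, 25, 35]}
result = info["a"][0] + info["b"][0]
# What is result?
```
Trace:
  info={'a': [10, 4, 17], 'b': [23, 25, 35]}
  info={'a': [10, 4, 17], 'b': [23, 25, 35]}, result=33

Final answer: 33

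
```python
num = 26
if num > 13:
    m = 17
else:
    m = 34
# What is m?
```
Trace:
  num=26
  num=26, m=17

Final answer: 17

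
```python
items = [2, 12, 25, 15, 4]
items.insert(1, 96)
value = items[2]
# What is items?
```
Trace:
  items=[2, 12, 25, 15, 4]
  items=[2, 96, 12, 25, 15, 4]
  items=[2, 96, 12, 25, 15, 4], value=12

Final answer: [2, 96, 12, 25, 15, 4]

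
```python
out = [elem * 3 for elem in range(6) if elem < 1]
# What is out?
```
Trace:
  elem=0
  elem=1
  elem=2
  elem=3
  elem=4
  elem=5
  out=[0]

Final answer: [0]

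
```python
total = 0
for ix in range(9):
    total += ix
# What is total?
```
Trace:
  total=0
  total=0, ix=0
  total=1, ix=1
  total=3, ix=2
  total=6, ix=3
  total=10, ix=4
  total=15, ix=5
  total=21, ix=6
  total=28, ix=7
  total=36, ix=8

Final answer: 36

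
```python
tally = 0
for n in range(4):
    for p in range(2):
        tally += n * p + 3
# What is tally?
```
Trace:
  tally=0
  tally=3, n=0, p=0
  tally=6, n=0, p=1
  tally=9, n=1, p=0
  tally=13, n=1, p=1
  tally=16, n=2, p=0
  tally=21, n=2, p=1
  tally=24, n=3, p=0
  tally=30, n=3, p=1

Final answer: 30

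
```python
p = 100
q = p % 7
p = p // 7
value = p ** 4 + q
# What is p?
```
Trace:
  p=100
  p=100, q=2
  p=14, q=2
  p=14, q=2, value=38418

Final answer: 14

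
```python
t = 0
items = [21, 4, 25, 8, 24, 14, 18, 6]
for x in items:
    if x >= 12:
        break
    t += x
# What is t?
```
Trace:
  t=0
  t=0, x=21

Final answer: 0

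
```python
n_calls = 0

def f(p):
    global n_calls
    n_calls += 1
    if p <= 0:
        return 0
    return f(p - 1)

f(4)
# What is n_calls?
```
Call trace:
f(p=4)
  f(p=3)
    f(p=2)
      f(p=1)
        f(p=0)
        -> return 0
      -> return 0
    -> return 0
  -> return 0
-> return 0

n_calls is incremented once per call. f is entered once for each p = 4, 3, 2, 1, 0 (the p <= 0 call returns without recursing), i.e. 4 + 1 calls.
n_calls = 5

Final answer: 5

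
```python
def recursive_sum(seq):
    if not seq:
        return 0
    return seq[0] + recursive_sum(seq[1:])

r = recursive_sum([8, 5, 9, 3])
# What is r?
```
Call trace:
recursive_sum(seq=[8, 5, 9, 3])
  recursive_sum(seq=[5, 9, 3])
    recursive_sum(seq=[9, 3])
      recursive_sum(seq=[3])
        recursive_sum(seq=[])
        -> return 0
      -> return 3
    -> return 12
  -> return 17
-> return 25

Final answer: 25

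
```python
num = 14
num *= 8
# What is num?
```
Trace:
  num=14
  num=112

Final answer: 112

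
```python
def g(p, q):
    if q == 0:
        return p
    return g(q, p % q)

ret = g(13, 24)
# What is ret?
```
Call trace:
g(p=13, q=24)
  g(p=24, q=13)
    g(p=13, q=11)
      g(p=11, q=2)
        g(p=2, q=1)
          g(p=1, q=0)
          -> return 1
        -> return 1
      -> return 1
    -> return 1
  -> return 1
-> return 1

Final answer: 1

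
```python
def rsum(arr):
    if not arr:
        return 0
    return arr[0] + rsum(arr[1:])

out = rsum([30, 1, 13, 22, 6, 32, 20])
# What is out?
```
Call trace:
rsum(arr=[30, 1, 13, 22, 6, 32, 20])
  rsum(arr=[1, 13, 22, 6, 32, 20])
    rsum(arr=[13, 22, 6, 32, 20])
      rsum(arr=[22, 6, 32, 20])
        rsum(arr=[6, 32, 20])
          rsum(arr=[32, 20])
            rsum(arr=[20])
              rsum(arr=[])
              -> return 0
            -> return 20
          -> return 52
        -> return 58
      -> return 80
    -> return 93
  -> return 94
-> return 124

Final answer: 124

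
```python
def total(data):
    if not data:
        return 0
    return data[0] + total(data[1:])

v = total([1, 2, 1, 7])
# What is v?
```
Call trace:
total(data=[1, 2, 1, 7])
  total(data=[2, 1, 7])
    total(data=[1, 7])
      total(data=[7])
        total(data=[])
        -> return 0
      -> return 7
    -> return 8
  -> return 10
-> return 11

Final answer: 11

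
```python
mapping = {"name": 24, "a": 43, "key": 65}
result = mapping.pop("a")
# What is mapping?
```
Trace:
  mapping={'name': 24, 'a': 43, 'key': 65}
  mapping={'name': 24, 'key': 65}, result=43

Final answer: {'name': 24, 'key': 65}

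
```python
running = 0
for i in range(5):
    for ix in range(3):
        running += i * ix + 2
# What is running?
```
Trace:
  running=0
  running=2, i=0, ix=0
  running=4, i=0, ix=1
  running=6, i=0, ix=2
  running=8, i=1, ix=0
  running=11, i=1, ix=1
  running=15, i=1, ix=2
  running=17, i=2, ix=0
  running=21, i=2, ix=1
  running=27, i=2, ix=2
  running=29, i=3, ix=0
  running=34, i=3, ix=1
  running=42, i=3, ix=2
  running=44, i=4, ix=0
  running=50, i=4, ix=1
  running=60, i=4, ix=2

Final answer: 60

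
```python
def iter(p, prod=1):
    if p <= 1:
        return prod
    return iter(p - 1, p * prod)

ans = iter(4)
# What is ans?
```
Call trace:
iter(p=4, prod=1)
  iter(p=3, prod=4)
    iter(p=2, prod=12)
      iter(p=1, prod=24)
      -> return 24
    -> return 24
  -> return 24
-> return 24

Final answer: 24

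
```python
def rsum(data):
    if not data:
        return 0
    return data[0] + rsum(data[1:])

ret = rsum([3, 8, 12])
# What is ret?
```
Call trace:
rsum(data=[3, 8, 12])
  rsum(data=[8, 12])
    rsum(data=[12])
      rsum(data=[])
      -> return 0
    -> return 12
  -> return 20
-> return 23

Final answer: 23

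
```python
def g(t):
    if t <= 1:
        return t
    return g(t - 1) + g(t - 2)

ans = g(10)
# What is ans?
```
Call trace (a repeated sub-call is expanded the first time; later identical calls just restate its return value):
g(t=10)
  g(t=9)
    g(t=8)
      g(t=7)
        g(t=6)
          g(t=5)
            g(t=4)
              g(t=3)
                g(t=2)
                  g(t=1)
                  -> return 1
                  g(t=0)
                  -> return 0
                -> return 1
                g(t=1)
                -> return 1
              -> return 2
              g(t=2) -> return 1  (same call as traced above)
            -> return 3
            g(t=3) -> return 2  (same call as traced above)
          -> return 5
          g(t=4) -> return 3  (same call as traced above)
        -> return 8
        g(t=5) -> return 5  (same call as traced above)
      -> return 13
      g(t=6) -> return 8  (same call as traced above)
    -> return 21
    g(t=7) -> return 13  (same call as traced above)
  -> return 34
  g(t=8) -> return 21  (same call as traced above)
-> return 55

Final answer: 55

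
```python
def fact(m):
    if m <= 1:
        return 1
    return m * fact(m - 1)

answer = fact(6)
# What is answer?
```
Call trace:
fact(m=6)
  fact(m=5)
    fact(m=4)
      fact(m=3)
        fact(m=2)
          fact(m=1)
          -> return 1
        -> return 2
      -> return 6
    -> return 24
  -> return 120
-> return 720

Final answer: 720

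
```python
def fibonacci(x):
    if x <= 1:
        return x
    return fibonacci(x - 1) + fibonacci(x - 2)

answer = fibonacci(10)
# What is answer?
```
Call trace (a repeated sub-call is expanded the first time; later identical calls just restate its return value):
fibonacci(x=10)
  fibonacci(x=9)
    fibonacci(x=8)
      fibonacci(x=7)
        fibonacci(x=6)
          fibonacci(x=5)
            fibonacci(x=4)
              fibonacci(x=3)
                fibonacci(x=2)
                  fibonacci(x=1)
                  -> return 1
                  fibonacci(x=0)
                  -> return 0
                -> return 1
                fibonacci(x=1)
                -> return 1
              -> return 2
              fibonacci(x=2) -> return 1  (same call as traced above)
            -> return 3
            fibonacci(x=3) -> return 2  (same call as traced above)
          -> return 5
          fibonacci(x=4) -> return 3  (same call as traced above)
        -> return 8
        fibonacci(x=5) -> return 5  (same call as traced above)
      -> return 13
      fibonacci(x=6) -> return 8  (same call as traced above)
    -> return 21
    fibonacci(x=7) -> return 13  (same call as traced above)
  -> return 34
  fibonacci(x=8) -> return 21  (same call as traced above)
-> return 55

Final answer: 55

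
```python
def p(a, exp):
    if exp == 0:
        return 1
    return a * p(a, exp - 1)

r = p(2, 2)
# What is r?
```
Call trace:
p(a=2, exp=2)
  p(a=2, exp=1)
    p(a=2, exp=0)
    -> return 1
  -> return 2
-> return 4

Final answer: 4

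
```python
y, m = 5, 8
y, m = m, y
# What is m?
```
Trace:
  y=5, m=8
  y=8, m=5

Final answer: 5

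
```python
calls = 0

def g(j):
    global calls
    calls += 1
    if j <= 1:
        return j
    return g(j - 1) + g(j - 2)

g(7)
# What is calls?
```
Call trace (a repeated sub-call is expanded the first time; later identical calls just restate its return value):
g(j=7)
  g(j=6)
    g(j=5)
      g(j=4)
        g(j=3)
          g(j=2)
            g(j=1)
            -> return 1
            g(j=0)
            -> return 0
          -> return 1
          g(j=1)
          -> return 1
        -> return 2
        g(j=2) -> return 1  (same call as traced above)
      -> return 3
      g(j=3) -> return 2  (same call as traced above)
    -> return 5
    g(j=4) -> return 3  (same call as traced above)
  -> return 8
  g(j=5) -> return 5  (same call as traced above)
-> return 13

calls is incremented once per call, so count the calls in each subtree. Let C(j) = number of calls made by g(j).
C(0) = C(1) = 1 (base case, no recursion); C(j) = 1 + C(j - 1) + C(j - 2) otherwise.
C(2) = 1 + C(1) + C(0) = 1 + 1 + 1 = 3
C(3) = 1 + C(2) + C(1) = 1 + 3 + 1 = 5
C(4) = 1 + C(3) + C(2) = 1 + 5 + 3 = 9
C(5) = 1 + C(4) + C(3) = 1 + 9 + 5 = 15
C(6) = 1 + C(5) + C(4) = 1 + 15 + 9 = 25
C(7) = 1 + C(6) + C(5) = 1 + 25 + 15 = 41
calls = C(7) = 41

Final answer: 41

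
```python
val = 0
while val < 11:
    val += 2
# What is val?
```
Trace:
  val=0
  val=2
  val=4
  val=6
  val=8
  val=10
  val=12

Final answer: 12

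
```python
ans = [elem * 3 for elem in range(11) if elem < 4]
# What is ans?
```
Trace:
  elem=0
  elem=1
  elem=2
  elem=3
  elem=4
  elem=5
  elem=6
  elem=7
  elem=8
  elem=9
  elem=10
  ans=[0, 3, 6, 9]

Final answer: [0, 3, 6, 9]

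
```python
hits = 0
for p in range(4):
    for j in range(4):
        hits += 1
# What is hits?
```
Trace:
  hits=0
  hits=1, p=0, j=0
  hits=2, p=0, j=1
  hits=3, p=0, j=2
  hits=4, p=0, j=3
  hits=5, p=1, j=0
  hits=6, p=1, j=1
  hits=7, p=1, j=2
  hits=8, p=1, j=3
  hits=9, p=2, j=0
  hits=10, p=2, j=1
  hits=11, p=2, j=2
  hits=12, p=2, j=3
  hits=13, p=3, j=0
  hits=14, p=3, j=1
  hits=15, p=3, j=2
  hits=16, p=3, j=3

Final answer: 16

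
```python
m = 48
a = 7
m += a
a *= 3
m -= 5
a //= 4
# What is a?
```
Trace:
  m=48
  m=48, a=7
  m=55, a=7
  m=55, a=21
  m=50, a=21
  m=50, a=5

Final answer: 5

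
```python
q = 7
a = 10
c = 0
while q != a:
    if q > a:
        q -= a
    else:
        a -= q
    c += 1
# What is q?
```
Trace:
  q=7
  q=7, a=10
  q=7, a=10, c=0
  q=7, a=3, c=1
  q=4, a=3, c=2
  q=1, a=3, c=3
  q=1, a=2, c=4
  q=1, a=1, c=5

Final answer: 1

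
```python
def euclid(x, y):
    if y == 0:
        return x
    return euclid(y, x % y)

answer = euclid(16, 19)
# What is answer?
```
Call trace:
euclid(x=16, y=19)
  euclid(x=19, y=16)
    euclid(x=16, y=3)
      euclid(x=3, y=1)
        euclid(x=1, y=0)
        -> return 1
      -> return 1
    -> return 1
  -> return 1
-> return 1

Final answer: 1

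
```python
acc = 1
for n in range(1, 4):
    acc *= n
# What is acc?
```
Trace:
  acc=1
  acc=1, n=1
  acc=2, n=2
  acc=6, n=3

Final answer: 6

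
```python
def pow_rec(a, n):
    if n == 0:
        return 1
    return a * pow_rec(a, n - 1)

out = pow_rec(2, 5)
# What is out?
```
Call trace:
pow_rec(a=2, n=5)
  pow_rec(a=2, n=4)
    pow_rec(a=2, n=3)
      pow_rec(a=2, n=2)
        pow_rec(a=2, n=1)
          pow_rec(a=2, n=0)
          -> return 1
        -> return 2
      -> return 4
    -> return 8
  -> return 16
-> return 32

Final answer: 32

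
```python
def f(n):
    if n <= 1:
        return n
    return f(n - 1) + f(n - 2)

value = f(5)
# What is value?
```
Call trace (a repeated sub-call is expanded the first time; later identical calls just restate its return value):
f(n=5)
  f(n=4)
    f(n=3)
      f(n=2)
        f(n=1)
        -> return 1
        f(n=0)
        -> return 0
      -> return 1
      f(n=1)
      -> return 1
    -> return 2
    f(n=2) -> return 1  (same call as traced above)
  -> return 3
  f(n=3) -> return 2  (same call as traced above)
-> return 5

Final answer: 5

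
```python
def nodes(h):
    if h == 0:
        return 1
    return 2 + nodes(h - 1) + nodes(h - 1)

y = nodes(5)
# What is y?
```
Call trace (a repeated sub-call is expanded the first time; later identical calls just restate its return value):
nodes(h=5)
  nodes(h=4)
    nodes(h=3)
      nodes(h=2)
        nodes(h=1)
          nodes(h=0)
          -> return 1
          nodes(h=0)
          -> return 1
        -> return 4
        nodes(h=1) -> return 4  (same call as traced above)
      -> return 10
      nodes(h=2) -> return 10  (same call as traced above)
    -> return 22
    nodes(h=3) -> return 22  (same call as traced above)
  -> return 46
  nodes(h=4) -> return 46  (same call as traced above)
-> return 94

Final answer: 94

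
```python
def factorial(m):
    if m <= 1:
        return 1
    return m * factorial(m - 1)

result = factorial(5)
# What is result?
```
Call trace:
factorial(m=5)
  factorial(m=4)
    factorial(m=3)
      factorial(m=2)
        factorial(m=1)
        -> return 1
      -> return 2
    -> return 6
  -> return 24
-> return 120

Final answer: 120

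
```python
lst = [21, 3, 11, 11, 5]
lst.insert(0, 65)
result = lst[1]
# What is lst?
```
Trace:
  lst=[21, 3, 11, 11, 5]
  lst=[65, 21, 3, 11, 11, 5]
  lst=[65, 21, 3, 11, 11, 5], result=21

Final answer: [65, 21, 3, 11, 11, 5]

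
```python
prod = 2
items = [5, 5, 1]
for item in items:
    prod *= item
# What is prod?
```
Trace:
  prod=2
  prod=10, item=5
  prod=50, item=5
  prod=50, item=1

Final answer: 50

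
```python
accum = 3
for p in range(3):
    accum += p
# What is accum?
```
Trace:
  accum=3
  accum=3, p=0
  accum=4, p=1
  accum=6, p=2

Final answer: 6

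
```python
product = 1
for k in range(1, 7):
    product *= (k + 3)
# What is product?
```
Trace:
  product=1
  product=4, k=1
  product=20, k=2
  product=120, k=3
  product=840, k=4
  product=6720, k=5
  product=60480, k=6

Final answer: 60480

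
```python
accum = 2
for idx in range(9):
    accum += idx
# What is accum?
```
Trace:
  accum=2
  accum=2, idx=0
  accum=3, idx=1
  accum=5, idx=2
  accum=8, idx=3
  accum=12, idx=4
  accum=17, idx=5
  accum=23, idx=6
  accum=30, idx=7
  accum=38, idx=8

Final answer: 38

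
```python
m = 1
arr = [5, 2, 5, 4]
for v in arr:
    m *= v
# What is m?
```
Trace:
  m=1
  m=5, v=5
  m=10, v=2
  m=50, v=5
  m=200, v=4

Final answer: 200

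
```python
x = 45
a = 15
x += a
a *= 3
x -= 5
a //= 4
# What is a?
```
Trace:
  x=45
  x=45, a=15
  x=60, a=15
  x=60, a=45
  x=55, a=45
  x=55, a=11

Final answer: 11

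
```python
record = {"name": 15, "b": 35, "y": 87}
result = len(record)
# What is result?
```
Trace:
  record={'name': 15, 'b': 35, 'y': 87}
  record={'name': 15, 'b': 35, 'y': 87}, result=3

Final answer: 3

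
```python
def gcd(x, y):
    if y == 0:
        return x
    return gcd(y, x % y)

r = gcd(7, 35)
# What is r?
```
Call trace:
gcd(x=7, y=35)
  gcd(x=35, y=7)
    gcd(x=7, y=0)
    -> return 7
  -> return 7
-> return 7

Final answer: 7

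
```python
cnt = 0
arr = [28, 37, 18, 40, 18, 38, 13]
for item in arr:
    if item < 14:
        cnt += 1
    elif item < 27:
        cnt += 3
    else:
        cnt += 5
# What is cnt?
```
Trace:
  cnt=0
  cnt=5, item=28
  cnt=10, item=37
  cnt=13, item=18
  cnt=18, item=40
  cnt=21, item=18
  cnt=26, item=38
  cnt=27, item=13

Final answer: 27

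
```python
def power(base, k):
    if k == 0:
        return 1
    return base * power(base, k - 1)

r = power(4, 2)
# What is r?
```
Call trace:
power(base=4, k=2)
  power(base=4, k=1)
    power(base=4, k=0)
    -> return 1
  -> return 4
-> return 16

Final answer: 16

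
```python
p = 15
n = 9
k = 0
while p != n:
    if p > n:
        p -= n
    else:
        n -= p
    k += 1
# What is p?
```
Trace:
  p=15
  p=15, n=9
  p=15, n=9, k=0
  p=6, n=9, k=1
  p=6, n=3, k=2
  p=3, n=3, k=3

Final answer: 3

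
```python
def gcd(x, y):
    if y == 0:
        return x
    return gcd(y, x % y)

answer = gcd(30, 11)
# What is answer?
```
Call trace:
gcd(x=30, y=11)
  gcd(x=11, y=8)
    gcd(x=8, y=3)
      gcd(x=3, y=2)
        gcd(x=2, y=1)
          gcd(x=1, y=0)
          -> return 1
        -> return 1
      -> return 1
    -> return 1
  -> return 1
-> return 1

Final answer: 1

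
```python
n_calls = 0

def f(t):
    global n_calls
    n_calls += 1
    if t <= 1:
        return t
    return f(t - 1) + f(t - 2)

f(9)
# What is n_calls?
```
Call trace (a repeated sub-call is expanded the first time; later identical calls just restate its return value):
f(t=9)
  f(t=8)
    f(t=7)
      f(t=6)
        f(t=5)
          f(t=4)
            f(t=3)
              f(t=2)
                f(t=1)
                -> return 1
                f(t=0)
                -> return 0
              -> return 1
              f(t=1)
              -> return 1
            -> return 2
            f(t=2) -> return 1  (same call as traced above)
          -> return 3
          f(t=3) -> return 2  (same call as traced above)
        -> return 5
        f(t=4) -> return 3  (same call as traced above)
      -> return 8
      f(t=5) -> return 5  (same call as traced above)
    -> return 13
    f(t=6) -> return 8  (same call as traced above)
  -> return 21
  f(t=7) -> return 13  (same call as traced above)
-> return 34

n_calls is incremented once per call, so count the calls in each subtree. Let C(t) = number of calls made by f(t).
C(0) = C(1) = 1 (base case, no recursion); C(t) = 1 + C(t - 1) + C(t - 2) otherwise.
C(2) = 1 + C(1) + C(0) = 1 + 1 + 1 = 3
C(3) = 1 + C(2) + C(1) = 1 + 3 + 1 = 5
C(4) = 1 + C(3) + C(2) = 1 + 5 + 3 = 9
C(5) = 1 + C(4) + C(3) = 1 + 9 + 5 = 15
C(6) = 1 + C(5) + C(4) = 1 + 15 + 9 = 25
C(7) = 1 + C(6) + C(5) = 1 + 25 + 15 = 41
C(8) = 1 + C(7) + C(6) = 1 + 41 + 25 = 67
C(9) = 1 + C(8) + C(7) = 1 + 67 + 41 = 109
n_calls = C(9) = 109

Final answer: 109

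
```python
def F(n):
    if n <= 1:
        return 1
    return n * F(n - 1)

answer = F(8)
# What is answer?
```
Call trace:
F(n=8)
  F(n=7)
    F(n=6)
      F(n=5)
        F(n=4)
          F(n=3)
            F(n=2)
              F(n=1)
              -> return 1
            -> return 2
          -> return 6
        -> return 24
      -> return 120
    -> return 720
  -> return 5040
-> return 40320

Final answer: 40320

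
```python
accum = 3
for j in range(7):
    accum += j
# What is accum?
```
Trace:
  accum=3
  accum=3, j=0
  accum=4, j=1
  accum=6, j=2
  accum=9, j=3
  accum=13, j=4
  accum=18, j=5
  accum=24, j=6

Final answer: 24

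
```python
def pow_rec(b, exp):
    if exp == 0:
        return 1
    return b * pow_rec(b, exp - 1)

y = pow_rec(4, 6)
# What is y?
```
Call trace:
pow_rec(b=4, exp=6)
  pow_rec(b=4, exp=5)
    pow_rec(b=4, exp=4)
      pow_rec(b=4, exp=3)
        pow_rec(b=4, exp=2)
          pow_rec(b=4, exp=1)
            pow_rec(b=4, exp=0)
            -> return 1
          -> return 4
        -> return 16
      -> return 64
    -> return 256
  -> return 1024
-> return 4096

Final answer: 4096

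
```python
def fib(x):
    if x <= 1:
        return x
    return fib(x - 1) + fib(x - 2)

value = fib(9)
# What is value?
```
Call trace (a repeated sub-call is expanded the first time; later identical calls just restate its return value):
fib(x=9)
  fib(x=8)
    fib(x=7)
      fib(x=6)
        fib(x=5)
          fib(x=4)
            fib(x=3)
              fib(x=2)
                fib(x=1)
                -> return 1
                fib(x=0)
                -> return 0
              -> return 1
              fib(x=1)
              -> return 1
            -> return 2
            fib(x=2) -> return 1  (same call as traced above)
          -> return 3
          fib(x=3) -> return 2  (same call as traced above)
        -> return 5
        fib(x=4) -> return 3  (same call as traced above)
      -> return 8
      fib(x=5) -> return 5  (same call as traced above)
    -> return 13
    fib(x=6) -> return 8  (same call as traced above)
  -> return 21
  fib(x=7) -> return 13  (same call as traced above)
-> return 34

Final answer: 34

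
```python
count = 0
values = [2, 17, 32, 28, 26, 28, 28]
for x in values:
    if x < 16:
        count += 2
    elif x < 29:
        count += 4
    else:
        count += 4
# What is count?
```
Trace:
  count=0
  count=2, x=2
  count=6, x=17
  count=10, x=32
  count=14, x=28
  count=18, x=26
  count=22, x=28
  count=26, x=28

Final answer: 26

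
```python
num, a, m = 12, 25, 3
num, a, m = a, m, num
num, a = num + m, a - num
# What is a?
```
Trace:
  num=12, a=25, m=3
  num=25, a=3, m=12
  num=37, a=-22, m=12

Final answer: -22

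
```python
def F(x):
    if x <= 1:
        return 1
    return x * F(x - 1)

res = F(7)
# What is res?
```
Call trace:
F(x=7)
  F(x=6)
    F(x=5)
      F(x=4)
        F(x=3)
          F(x=2)
            F(x=1)
            -> return 1
          -> return 2
        -> return 6
      -> return 24
    -> return 120
  -> return 720
-> return 5040

Final answer: 5040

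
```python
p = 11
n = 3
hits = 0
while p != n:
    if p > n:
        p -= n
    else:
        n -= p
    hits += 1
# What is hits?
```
Trace:
  p=11
  p=11, n=3
  p=11, n=3, hits=0
  p=8, n=3, hits=1
  p=5, n=3, hits=2
  p=2, n=3, hits=3
  p=2, n=1, hits=4
  p=1, n=1, hits=5

Final answer: 5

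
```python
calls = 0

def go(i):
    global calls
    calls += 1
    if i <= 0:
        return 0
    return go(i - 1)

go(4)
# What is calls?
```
Call trace:
go(i=4)
  go(i=3)
    go(i=2)
      go(i=1)
        go(i=0)
        -> return 0
      -> return 0
    -> return 0
  -> return 0
-> return 0

calls is incremented once per call. go is entered once for each i = 4, 3, 2, 1, 0 (the i <= 0 call returns without recursing), i.e. 4 + 1 calls.
calls = 5

Final answer: 5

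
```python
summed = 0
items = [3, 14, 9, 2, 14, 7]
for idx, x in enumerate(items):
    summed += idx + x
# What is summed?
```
Trace:
  summed=0
  summed=3, idx=0, x=3
  summed=18, idx=1, x=14
  summed=29, idx=2, x=9
  summed=34, idx=3, x=2
  summed=52, idx=4, x=14
  summed=64, idx=5, x=7

Final answer: 64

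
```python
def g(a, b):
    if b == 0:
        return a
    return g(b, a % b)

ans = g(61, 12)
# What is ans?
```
Call trace:
g(a=61, b=12)
  g(a=12, b=1)
    g(a=1, b=0)
    -> return 1
  -> return 1
-> return 1

Final answer: 1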